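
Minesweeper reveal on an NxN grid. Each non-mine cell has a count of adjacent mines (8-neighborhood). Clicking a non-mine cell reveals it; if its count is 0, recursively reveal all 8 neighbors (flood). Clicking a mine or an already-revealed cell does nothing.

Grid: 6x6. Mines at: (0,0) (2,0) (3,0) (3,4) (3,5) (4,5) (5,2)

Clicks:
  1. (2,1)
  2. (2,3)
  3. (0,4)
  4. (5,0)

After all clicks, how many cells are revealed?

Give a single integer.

Click 1 (2,1) count=2: revealed 1 new [(2,1)] -> total=1
Click 2 (2,3) count=1: revealed 1 new [(2,3)] -> total=2
Click 3 (0,4) count=0: revealed 19 new [(0,1) (0,2) (0,3) (0,4) (0,5) (1,1) (1,2) (1,3) (1,4) (1,5) (2,2) (2,4) (2,5) (3,1) (3,2) (3,3) (4,1) (4,2) (4,3)] -> total=21
Click 4 (5,0) count=0: revealed 3 new [(4,0) (5,0) (5,1)] -> total=24

Answer: 24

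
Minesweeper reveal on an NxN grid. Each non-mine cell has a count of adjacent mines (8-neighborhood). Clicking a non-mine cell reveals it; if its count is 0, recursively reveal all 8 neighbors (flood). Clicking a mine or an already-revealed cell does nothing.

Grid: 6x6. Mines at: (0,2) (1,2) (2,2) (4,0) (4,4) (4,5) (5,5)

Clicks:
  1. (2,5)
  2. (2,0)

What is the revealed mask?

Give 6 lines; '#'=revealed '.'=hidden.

Click 1 (2,5) count=0: revealed 12 new [(0,3) (0,4) (0,5) (1,3) (1,4) (1,5) (2,3) (2,4) (2,5) (3,3) (3,4) (3,5)] -> total=12
Click 2 (2,0) count=0: revealed 8 new [(0,0) (0,1) (1,0) (1,1) (2,0) (2,1) (3,0) (3,1)] -> total=20

Answer: ##.###
##.###
##.###
##.###
......
......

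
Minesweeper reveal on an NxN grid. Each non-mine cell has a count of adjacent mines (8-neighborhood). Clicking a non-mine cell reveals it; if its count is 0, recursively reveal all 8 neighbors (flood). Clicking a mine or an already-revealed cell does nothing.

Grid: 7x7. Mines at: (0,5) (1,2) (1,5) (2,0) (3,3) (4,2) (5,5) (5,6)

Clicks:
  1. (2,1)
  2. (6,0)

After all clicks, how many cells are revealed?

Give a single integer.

Click 1 (2,1) count=2: revealed 1 new [(2,1)] -> total=1
Click 2 (6,0) count=0: revealed 14 new [(3,0) (3,1) (4,0) (4,1) (5,0) (5,1) (5,2) (5,3) (5,4) (6,0) (6,1) (6,2) (6,3) (6,4)] -> total=15

Answer: 15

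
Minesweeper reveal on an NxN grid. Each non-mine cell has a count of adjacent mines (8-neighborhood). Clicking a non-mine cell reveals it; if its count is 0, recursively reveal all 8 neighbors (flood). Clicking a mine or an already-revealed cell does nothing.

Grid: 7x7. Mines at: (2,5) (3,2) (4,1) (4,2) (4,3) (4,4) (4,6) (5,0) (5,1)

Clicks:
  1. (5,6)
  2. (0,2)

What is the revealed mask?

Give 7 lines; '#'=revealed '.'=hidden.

Answer: #######
#######
#####..
##.....
.......
......#
.......

Derivation:
Click 1 (5,6) count=1: revealed 1 new [(5,6)] -> total=1
Click 2 (0,2) count=0: revealed 21 new [(0,0) (0,1) (0,2) (0,3) (0,4) (0,5) (0,6) (1,0) (1,1) (1,2) (1,3) (1,4) (1,5) (1,6) (2,0) (2,1) (2,2) (2,3) (2,4) (3,0) (3,1)] -> total=22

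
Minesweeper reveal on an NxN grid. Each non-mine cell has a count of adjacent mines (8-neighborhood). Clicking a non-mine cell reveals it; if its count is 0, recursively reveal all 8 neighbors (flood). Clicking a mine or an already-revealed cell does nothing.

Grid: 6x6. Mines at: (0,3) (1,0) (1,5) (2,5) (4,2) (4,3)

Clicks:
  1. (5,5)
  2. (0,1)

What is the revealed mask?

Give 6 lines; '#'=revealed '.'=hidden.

Answer: .#....
......
......
....##
....##
....##

Derivation:
Click 1 (5,5) count=0: revealed 6 new [(3,4) (3,5) (4,4) (4,5) (5,4) (5,5)] -> total=6
Click 2 (0,1) count=1: revealed 1 new [(0,1)] -> total=7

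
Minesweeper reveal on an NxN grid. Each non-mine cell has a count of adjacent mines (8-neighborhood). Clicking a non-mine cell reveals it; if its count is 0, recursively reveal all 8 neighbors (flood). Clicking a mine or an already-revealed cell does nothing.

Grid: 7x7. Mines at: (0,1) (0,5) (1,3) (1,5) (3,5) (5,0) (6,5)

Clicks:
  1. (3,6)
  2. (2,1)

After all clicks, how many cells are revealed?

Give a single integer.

Answer: 27

Derivation:
Click 1 (3,6) count=1: revealed 1 new [(3,6)] -> total=1
Click 2 (2,1) count=0: revealed 26 new [(1,0) (1,1) (1,2) (2,0) (2,1) (2,2) (2,3) (2,4) (3,0) (3,1) (3,2) (3,3) (3,4) (4,0) (4,1) (4,2) (4,3) (4,4) (5,1) (5,2) (5,3) (5,4) (6,1) (6,2) (6,3) (6,4)] -> total=27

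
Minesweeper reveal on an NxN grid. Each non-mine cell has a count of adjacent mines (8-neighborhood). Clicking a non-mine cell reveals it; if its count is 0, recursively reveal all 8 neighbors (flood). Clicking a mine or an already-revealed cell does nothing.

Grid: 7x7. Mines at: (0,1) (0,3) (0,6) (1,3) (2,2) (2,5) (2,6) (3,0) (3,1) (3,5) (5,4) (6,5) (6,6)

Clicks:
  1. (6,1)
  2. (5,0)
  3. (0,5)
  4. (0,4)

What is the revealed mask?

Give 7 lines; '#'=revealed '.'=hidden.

Answer: ....##.
.......
.......
.......
####...
####...
####...

Derivation:
Click 1 (6,1) count=0: revealed 12 new [(4,0) (4,1) (4,2) (4,3) (5,0) (5,1) (5,2) (5,3) (6,0) (6,1) (6,2) (6,3)] -> total=12
Click 2 (5,0) count=0: revealed 0 new [(none)] -> total=12
Click 3 (0,5) count=1: revealed 1 new [(0,5)] -> total=13
Click 4 (0,4) count=2: revealed 1 new [(0,4)] -> total=14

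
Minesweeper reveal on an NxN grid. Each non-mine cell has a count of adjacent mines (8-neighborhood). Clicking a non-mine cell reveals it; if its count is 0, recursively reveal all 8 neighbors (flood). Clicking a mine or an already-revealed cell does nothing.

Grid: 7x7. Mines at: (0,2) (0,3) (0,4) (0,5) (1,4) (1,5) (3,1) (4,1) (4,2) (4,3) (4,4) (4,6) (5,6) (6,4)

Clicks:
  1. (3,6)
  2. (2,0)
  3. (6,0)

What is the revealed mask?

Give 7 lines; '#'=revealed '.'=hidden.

Click 1 (3,6) count=1: revealed 1 new [(3,6)] -> total=1
Click 2 (2,0) count=1: revealed 1 new [(2,0)] -> total=2
Click 3 (6,0) count=0: revealed 8 new [(5,0) (5,1) (5,2) (5,3) (6,0) (6,1) (6,2) (6,3)] -> total=10

Answer: .......
.......
#......
......#
.......
####...
####...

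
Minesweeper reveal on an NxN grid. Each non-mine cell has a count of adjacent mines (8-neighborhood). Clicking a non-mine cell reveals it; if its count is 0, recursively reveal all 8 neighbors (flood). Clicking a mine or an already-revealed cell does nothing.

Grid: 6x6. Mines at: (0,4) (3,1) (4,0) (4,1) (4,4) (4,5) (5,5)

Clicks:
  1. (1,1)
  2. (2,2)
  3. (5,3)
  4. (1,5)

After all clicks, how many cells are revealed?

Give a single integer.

Click 1 (1,1) count=0: revealed 20 new [(0,0) (0,1) (0,2) (0,3) (1,0) (1,1) (1,2) (1,3) (1,4) (1,5) (2,0) (2,1) (2,2) (2,3) (2,4) (2,5) (3,2) (3,3) (3,4) (3,5)] -> total=20
Click 2 (2,2) count=1: revealed 0 new [(none)] -> total=20
Click 3 (5,3) count=1: revealed 1 new [(5,3)] -> total=21
Click 4 (1,5) count=1: revealed 0 new [(none)] -> total=21

Answer: 21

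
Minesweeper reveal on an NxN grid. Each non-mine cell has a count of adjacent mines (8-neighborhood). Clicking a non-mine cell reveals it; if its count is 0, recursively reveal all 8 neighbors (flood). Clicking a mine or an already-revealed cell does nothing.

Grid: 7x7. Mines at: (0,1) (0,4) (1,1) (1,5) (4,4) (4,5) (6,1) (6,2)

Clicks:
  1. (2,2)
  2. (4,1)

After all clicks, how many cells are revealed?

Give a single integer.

Click 1 (2,2) count=1: revealed 1 new [(2,2)] -> total=1
Click 2 (4,1) count=0: revealed 20 new [(1,2) (1,3) (1,4) (2,0) (2,1) (2,3) (2,4) (3,0) (3,1) (3,2) (3,3) (3,4) (4,0) (4,1) (4,2) (4,3) (5,0) (5,1) (5,2) (5,3)] -> total=21

Answer: 21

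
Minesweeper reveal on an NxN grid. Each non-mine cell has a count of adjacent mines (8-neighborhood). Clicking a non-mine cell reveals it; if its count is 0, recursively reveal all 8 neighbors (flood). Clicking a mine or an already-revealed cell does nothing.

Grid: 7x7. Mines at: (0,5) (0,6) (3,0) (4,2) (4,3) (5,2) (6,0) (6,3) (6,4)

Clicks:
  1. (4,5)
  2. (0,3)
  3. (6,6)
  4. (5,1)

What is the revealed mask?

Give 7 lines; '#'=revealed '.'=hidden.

Answer: #####..
#######
#######
.######
....###
.#..###
.....##

Derivation:
Click 1 (4,5) count=0: revealed 33 new [(0,0) (0,1) (0,2) (0,3) (0,4) (1,0) (1,1) (1,2) (1,3) (1,4) (1,5) (1,6) (2,0) (2,1) (2,2) (2,3) (2,4) (2,5) (2,6) (3,1) (3,2) (3,3) (3,4) (3,5) (3,6) (4,4) (4,5) (4,6) (5,4) (5,5) (5,6) (6,5) (6,6)] -> total=33
Click 2 (0,3) count=0: revealed 0 new [(none)] -> total=33
Click 3 (6,6) count=0: revealed 0 new [(none)] -> total=33
Click 4 (5,1) count=3: revealed 1 new [(5,1)] -> total=34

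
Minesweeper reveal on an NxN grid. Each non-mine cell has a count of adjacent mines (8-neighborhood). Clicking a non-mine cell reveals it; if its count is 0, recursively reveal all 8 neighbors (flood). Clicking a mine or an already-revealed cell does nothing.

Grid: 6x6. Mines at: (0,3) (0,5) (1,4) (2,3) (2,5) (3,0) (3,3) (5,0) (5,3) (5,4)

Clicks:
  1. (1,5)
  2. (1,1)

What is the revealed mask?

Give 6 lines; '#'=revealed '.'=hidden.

Click 1 (1,5) count=3: revealed 1 new [(1,5)] -> total=1
Click 2 (1,1) count=0: revealed 9 new [(0,0) (0,1) (0,2) (1,0) (1,1) (1,2) (2,0) (2,1) (2,2)] -> total=10

Answer: ###...
###..#
###...
......
......
......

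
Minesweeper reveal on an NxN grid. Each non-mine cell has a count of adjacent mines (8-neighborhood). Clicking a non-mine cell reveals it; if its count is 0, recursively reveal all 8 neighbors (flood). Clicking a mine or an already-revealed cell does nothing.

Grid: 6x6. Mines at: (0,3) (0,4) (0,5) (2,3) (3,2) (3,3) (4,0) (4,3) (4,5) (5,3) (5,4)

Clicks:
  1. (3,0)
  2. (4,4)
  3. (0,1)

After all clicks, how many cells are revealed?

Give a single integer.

Answer: 12

Derivation:
Click 1 (3,0) count=1: revealed 1 new [(3,0)] -> total=1
Click 2 (4,4) count=5: revealed 1 new [(4,4)] -> total=2
Click 3 (0,1) count=0: revealed 10 new [(0,0) (0,1) (0,2) (1,0) (1,1) (1,2) (2,0) (2,1) (2,2) (3,1)] -> total=12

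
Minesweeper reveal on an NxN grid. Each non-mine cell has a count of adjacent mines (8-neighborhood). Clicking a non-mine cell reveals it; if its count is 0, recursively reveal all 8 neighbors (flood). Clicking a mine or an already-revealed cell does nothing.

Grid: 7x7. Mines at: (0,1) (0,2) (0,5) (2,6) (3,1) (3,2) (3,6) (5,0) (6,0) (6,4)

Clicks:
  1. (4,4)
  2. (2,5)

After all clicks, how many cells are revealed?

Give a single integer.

Click 1 (4,4) count=0: revealed 15 new [(1,3) (1,4) (1,5) (2,3) (2,4) (2,5) (3,3) (3,4) (3,5) (4,3) (4,4) (4,5) (5,3) (5,4) (5,5)] -> total=15
Click 2 (2,5) count=2: revealed 0 new [(none)] -> total=15

Answer: 15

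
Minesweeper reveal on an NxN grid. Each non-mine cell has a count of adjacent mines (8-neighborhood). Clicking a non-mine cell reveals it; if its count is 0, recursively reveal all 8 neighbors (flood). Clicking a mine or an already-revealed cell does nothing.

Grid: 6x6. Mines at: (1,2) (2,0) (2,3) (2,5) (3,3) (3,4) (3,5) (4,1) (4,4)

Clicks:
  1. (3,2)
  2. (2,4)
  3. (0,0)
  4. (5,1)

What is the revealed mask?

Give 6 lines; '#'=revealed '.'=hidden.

Answer: ##....
##....
....#.
..#...
......
.#....

Derivation:
Click 1 (3,2) count=3: revealed 1 new [(3,2)] -> total=1
Click 2 (2,4) count=5: revealed 1 new [(2,4)] -> total=2
Click 3 (0,0) count=0: revealed 4 new [(0,0) (0,1) (1,0) (1,1)] -> total=6
Click 4 (5,1) count=1: revealed 1 new [(5,1)] -> total=7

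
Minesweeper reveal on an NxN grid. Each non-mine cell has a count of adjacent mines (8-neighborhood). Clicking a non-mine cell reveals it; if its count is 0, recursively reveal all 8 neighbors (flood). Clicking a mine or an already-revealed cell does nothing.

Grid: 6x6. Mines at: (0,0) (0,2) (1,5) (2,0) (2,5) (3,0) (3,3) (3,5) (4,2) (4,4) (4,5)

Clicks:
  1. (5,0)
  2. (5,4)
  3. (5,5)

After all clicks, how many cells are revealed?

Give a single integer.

Answer: 6

Derivation:
Click 1 (5,0) count=0: revealed 4 new [(4,0) (4,1) (5,0) (5,1)] -> total=4
Click 2 (5,4) count=2: revealed 1 new [(5,4)] -> total=5
Click 3 (5,5) count=2: revealed 1 new [(5,5)] -> total=6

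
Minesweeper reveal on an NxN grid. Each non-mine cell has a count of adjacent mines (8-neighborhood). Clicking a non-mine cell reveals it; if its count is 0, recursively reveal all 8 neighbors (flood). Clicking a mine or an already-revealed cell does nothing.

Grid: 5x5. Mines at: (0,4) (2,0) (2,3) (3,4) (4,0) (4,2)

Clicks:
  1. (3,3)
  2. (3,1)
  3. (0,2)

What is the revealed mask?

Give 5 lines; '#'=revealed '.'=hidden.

Answer: ####.
####.
.....
.#.#.
.....

Derivation:
Click 1 (3,3) count=3: revealed 1 new [(3,3)] -> total=1
Click 2 (3,1) count=3: revealed 1 new [(3,1)] -> total=2
Click 3 (0,2) count=0: revealed 8 new [(0,0) (0,1) (0,2) (0,3) (1,0) (1,1) (1,2) (1,3)] -> total=10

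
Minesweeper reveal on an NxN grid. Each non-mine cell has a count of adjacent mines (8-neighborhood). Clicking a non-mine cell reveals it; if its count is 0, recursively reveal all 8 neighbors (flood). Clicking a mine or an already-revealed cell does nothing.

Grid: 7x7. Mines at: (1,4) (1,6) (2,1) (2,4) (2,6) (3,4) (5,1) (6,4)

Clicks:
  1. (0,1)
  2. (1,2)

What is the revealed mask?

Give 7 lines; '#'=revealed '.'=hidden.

Click 1 (0,1) count=0: revealed 8 new [(0,0) (0,1) (0,2) (0,3) (1,0) (1,1) (1,2) (1,3)] -> total=8
Click 2 (1,2) count=1: revealed 0 new [(none)] -> total=8

Answer: ####...
####...
.......
.......
.......
.......
.......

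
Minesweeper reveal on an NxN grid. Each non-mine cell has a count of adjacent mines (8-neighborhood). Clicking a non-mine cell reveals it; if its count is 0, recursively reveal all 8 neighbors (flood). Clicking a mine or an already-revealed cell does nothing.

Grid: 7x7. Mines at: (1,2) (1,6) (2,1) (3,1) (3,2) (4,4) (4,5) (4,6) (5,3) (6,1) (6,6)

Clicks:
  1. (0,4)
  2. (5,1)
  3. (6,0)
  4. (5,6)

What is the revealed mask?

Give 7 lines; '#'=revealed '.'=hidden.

Click 1 (0,4) count=0: revealed 12 new [(0,3) (0,4) (0,5) (1,3) (1,4) (1,5) (2,3) (2,4) (2,5) (3,3) (3,4) (3,5)] -> total=12
Click 2 (5,1) count=1: revealed 1 new [(5,1)] -> total=13
Click 3 (6,0) count=1: revealed 1 new [(6,0)] -> total=14
Click 4 (5,6) count=3: revealed 1 new [(5,6)] -> total=15

Answer: ...###.
...###.
...###.
...###.
.......
.#....#
#......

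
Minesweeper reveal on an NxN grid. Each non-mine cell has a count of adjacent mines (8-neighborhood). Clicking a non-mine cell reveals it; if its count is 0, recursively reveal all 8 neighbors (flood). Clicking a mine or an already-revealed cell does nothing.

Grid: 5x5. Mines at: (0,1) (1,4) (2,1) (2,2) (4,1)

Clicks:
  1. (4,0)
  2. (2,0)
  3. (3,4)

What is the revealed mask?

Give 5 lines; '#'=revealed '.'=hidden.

Click 1 (4,0) count=1: revealed 1 new [(4,0)] -> total=1
Click 2 (2,0) count=1: revealed 1 new [(2,0)] -> total=2
Click 3 (3,4) count=0: revealed 8 new [(2,3) (2,4) (3,2) (3,3) (3,4) (4,2) (4,3) (4,4)] -> total=10

Answer: .....
.....
#..##
..###
#.###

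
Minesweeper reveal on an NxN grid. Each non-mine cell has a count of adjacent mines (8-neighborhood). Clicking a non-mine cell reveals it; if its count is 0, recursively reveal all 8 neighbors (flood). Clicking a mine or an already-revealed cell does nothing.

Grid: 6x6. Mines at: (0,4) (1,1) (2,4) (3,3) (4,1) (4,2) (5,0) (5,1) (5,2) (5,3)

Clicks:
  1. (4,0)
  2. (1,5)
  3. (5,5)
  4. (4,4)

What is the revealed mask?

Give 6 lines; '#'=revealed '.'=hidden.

Answer: ......
.....#
......
....##
#...##
....##

Derivation:
Click 1 (4,0) count=3: revealed 1 new [(4,0)] -> total=1
Click 2 (1,5) count=2: revealed 1 new [(1,5)] -> total=2
Click 3 (5,5) count=0: revealed 6 new [(3,4) (3,5) (4,4) (4,5) (5,4) (5,5)] -> total=8
Click 4 (4,4) count=2: revealed 0 new [(none)] -> total=8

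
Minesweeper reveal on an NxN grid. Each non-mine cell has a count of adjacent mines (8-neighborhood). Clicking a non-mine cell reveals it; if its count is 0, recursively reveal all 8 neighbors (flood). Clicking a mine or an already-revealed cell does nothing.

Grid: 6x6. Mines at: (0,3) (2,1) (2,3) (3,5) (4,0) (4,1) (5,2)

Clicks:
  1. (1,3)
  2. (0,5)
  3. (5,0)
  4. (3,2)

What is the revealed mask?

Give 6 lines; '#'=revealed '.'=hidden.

Click 1 (1,3) count=2: revealed 1 new [(1,3)] -> total=1
Click 2 (0,5) count=0: revealed 6 new [(0,4) (0,5) (1,4) (1,5) (2,4) (2,5)] -> total=7
Click 3 (5,0) count=2: revealed 1 new [(5,0)] -> total=8
Click 4 (3,2) count=3: revealed 1 new [(3,2)] -> total=9

Answer: ....##
...###
....##
..#...
......
#.....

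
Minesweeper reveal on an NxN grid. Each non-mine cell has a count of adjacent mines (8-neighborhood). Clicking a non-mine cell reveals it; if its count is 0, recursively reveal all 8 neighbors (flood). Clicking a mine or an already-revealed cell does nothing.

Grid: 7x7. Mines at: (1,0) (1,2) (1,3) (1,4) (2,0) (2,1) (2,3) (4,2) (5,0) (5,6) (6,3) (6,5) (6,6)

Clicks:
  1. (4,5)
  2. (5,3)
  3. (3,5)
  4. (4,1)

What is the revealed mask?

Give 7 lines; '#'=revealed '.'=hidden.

Answer: .....##
.....##
....###
...####
.#.####
...###.
.......

Derivation:
Click 1 (4,5) count=1: revealed 1 new [(4,5)] -> total=1
Click 2 (5,3) count=2: revealed 1 new [(5,3)] -> total=2
Click 3 (3,5) count=0: revealed 16 new [(0,5) (0,6) (1,5) (1,6) (2,4) (2,5) (2,6) (3,3) (3,4) (3,5) (3,6) (4,3) (4,4) (4,6) (5,4) (5,5)] -> total=18
Click 4 (4,1) count=2: revealed 1 new [(4,1)] -> total=19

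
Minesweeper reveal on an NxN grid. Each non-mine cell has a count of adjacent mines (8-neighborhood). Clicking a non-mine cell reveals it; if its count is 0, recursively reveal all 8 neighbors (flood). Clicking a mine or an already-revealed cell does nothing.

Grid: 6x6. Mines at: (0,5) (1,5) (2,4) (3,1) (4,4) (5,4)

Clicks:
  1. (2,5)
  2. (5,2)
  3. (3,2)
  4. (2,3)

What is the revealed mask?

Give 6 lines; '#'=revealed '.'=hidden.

Click 1 (2,5) count=2: revealed 1 new [(2,5)] -> total=1
Click 2 (5,2) count=0: revealed 8 new [(4,0) (4,1) (4,2) (4,3) (5,0) (5,1) (5,2) (5,3)] -> total=9
Click 3 (3,2) count=1: revealed 1 new [(3,2)] -> total=10
Click 4 (2,3) count=1: revealed 1 new [(2,3)] -> total=11

Answer: ......
......
...#.#
..#...
####..
####..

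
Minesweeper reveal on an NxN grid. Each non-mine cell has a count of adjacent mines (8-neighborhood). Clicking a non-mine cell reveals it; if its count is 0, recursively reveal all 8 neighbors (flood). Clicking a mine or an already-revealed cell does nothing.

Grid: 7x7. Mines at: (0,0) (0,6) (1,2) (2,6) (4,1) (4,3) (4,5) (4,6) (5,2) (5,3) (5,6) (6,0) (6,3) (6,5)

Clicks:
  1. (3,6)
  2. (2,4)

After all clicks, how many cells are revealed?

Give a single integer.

Click 1 (3,6) count=3: revealed 1 new [(3,6)] -> total=1
Click 2 (2,4) count=0: revealed 12 new [(0,3) (0,4) (0,5) (1,3) (1,4) (1,5) (2,3) (2,4) (2,5) (3,3) (3,4) (3,5)] -> total=13

Answer: 13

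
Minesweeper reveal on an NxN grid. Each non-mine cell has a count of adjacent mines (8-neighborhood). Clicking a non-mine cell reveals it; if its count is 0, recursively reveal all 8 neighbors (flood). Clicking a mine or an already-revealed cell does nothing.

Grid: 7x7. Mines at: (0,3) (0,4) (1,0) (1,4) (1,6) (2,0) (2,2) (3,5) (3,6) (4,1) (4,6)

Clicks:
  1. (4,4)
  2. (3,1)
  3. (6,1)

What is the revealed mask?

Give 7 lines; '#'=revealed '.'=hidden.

Answer: .......
.......
.......
.####..
..####.
#######
#######

Derivation:
Click 1 (4,4) count=1: revealed 1 new [(4,4)] -> total=1
Click 2 (3,1) count=3: revealed 1 new [(3,1)] -> total=2
Click 3 (6,1) count=0: revealed 20 new [(3,2) (3,3) (3,4) (4,2) (4,3) (4,5) (5,0) (5,1) (5,2) (5,3) (5,4) (5,5) (5,6) (6,0) (6,1) (6,2) (6,3) (6,4) (6,5) (6,6)] -> total=22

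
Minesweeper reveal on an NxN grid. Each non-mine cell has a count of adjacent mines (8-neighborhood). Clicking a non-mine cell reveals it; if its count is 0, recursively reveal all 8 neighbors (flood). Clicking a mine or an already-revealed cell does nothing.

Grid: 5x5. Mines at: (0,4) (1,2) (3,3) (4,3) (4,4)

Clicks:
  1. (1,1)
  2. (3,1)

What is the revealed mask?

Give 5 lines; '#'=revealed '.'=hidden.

Click 1 (1,1) count=1: revealed 1 new [(1,1)] -> total=1
Click 2 (3,1) count=0: revealed 12 new [(0,0) (0,1) (1,0) (2,0) (2,1) (2,2) (3,0) (3,1) (3,2) (4,0) (4,1) (4,2)] -> total=13

Answer: ##...
##...
###..
###..
###..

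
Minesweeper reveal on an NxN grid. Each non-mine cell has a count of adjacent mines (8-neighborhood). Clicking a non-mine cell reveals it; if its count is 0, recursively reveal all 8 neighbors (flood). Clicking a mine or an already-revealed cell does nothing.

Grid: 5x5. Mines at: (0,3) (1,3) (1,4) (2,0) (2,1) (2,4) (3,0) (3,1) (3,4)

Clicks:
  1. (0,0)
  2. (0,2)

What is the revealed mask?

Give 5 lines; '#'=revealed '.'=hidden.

Click 1 (0,0) count=0: revealed 6 new [(0,0) (0,1) (0,2) (1,0) (1,1) (1,2)] -> total=6
Click 2 (0,2) count=2: revealed 0 new [(none)] -> total=6

Answer: ###..
###..
.....
.....
.....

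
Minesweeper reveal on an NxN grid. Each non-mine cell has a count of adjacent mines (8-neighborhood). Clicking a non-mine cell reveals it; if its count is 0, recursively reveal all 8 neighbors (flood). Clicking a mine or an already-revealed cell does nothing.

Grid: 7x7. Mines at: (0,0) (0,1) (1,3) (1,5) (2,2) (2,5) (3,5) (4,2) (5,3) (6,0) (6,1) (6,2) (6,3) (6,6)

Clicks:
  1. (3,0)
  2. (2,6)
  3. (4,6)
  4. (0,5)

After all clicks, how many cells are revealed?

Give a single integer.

Click 1 (3,0) count=0: revealed 10 new [(1,0) (1,1) (2,0) (2,1) (3,0) (3,1) (4,0) (4,1) (5,0) (5,1)] -> total=10
Click 2 (2,6) count=3: revealed 1 new [(2,6)] -> total=11
Click 3 (4,6) count=1: revealed 1 new [(4,6)] -> total=12
Click 4 (0,5) count=1: revealed 1 new [(0,5)] -> total=13

Answer: 13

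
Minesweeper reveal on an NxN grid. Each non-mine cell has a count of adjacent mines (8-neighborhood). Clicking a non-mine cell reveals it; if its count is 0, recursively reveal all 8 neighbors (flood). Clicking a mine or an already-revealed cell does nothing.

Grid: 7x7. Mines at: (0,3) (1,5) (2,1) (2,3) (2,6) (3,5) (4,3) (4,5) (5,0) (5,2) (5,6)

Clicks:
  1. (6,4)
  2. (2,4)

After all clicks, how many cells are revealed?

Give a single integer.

Answer: 7

Derivation:
Click 1 (6,4) count=0: revealed 6 new [(5,3) (5,4) (5,5) (6,3) (6,4) (6,5)] -> total=6
Click 2 (2,4) count=3: revealed 1 new [(2,4)] -> total=7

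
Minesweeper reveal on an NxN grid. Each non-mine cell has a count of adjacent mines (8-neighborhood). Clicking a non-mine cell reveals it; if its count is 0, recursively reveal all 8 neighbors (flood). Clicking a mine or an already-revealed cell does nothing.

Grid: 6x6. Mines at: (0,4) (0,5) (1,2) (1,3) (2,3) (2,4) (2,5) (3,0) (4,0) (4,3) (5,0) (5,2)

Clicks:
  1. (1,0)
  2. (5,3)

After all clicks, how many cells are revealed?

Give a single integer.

Click 1 (1,0) count=0: revealed 6 new [(0,0) (0,1) (1,0) (1,1) (2,0) (2,1)] -> total=6
Click 2 (5,3) count=2: revealed 1 new [(5,3)] -> total=7

Answer: 7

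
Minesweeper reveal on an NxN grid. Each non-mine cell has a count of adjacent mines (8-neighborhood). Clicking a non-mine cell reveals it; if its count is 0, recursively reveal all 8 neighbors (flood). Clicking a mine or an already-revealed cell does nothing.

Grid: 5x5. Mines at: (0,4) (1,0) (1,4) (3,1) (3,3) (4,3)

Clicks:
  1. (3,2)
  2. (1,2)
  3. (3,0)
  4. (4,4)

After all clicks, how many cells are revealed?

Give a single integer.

Click 1 (3,2) count=3: revealed 1 new [(3,2)] -> total=1
Click 2 (1,2) count=0: revealed 9 new [(0,1) (0,2) (0,3) (1,1) (1,2) (1,3) (2,1) (2,2) (2,3)] -> total=10
Click 3 (3,0) count=1: revealed 1 new [(3,0)] -> total=11
Click 4 (4,4) count=2: revealed 1 new [(4,4)] -> total=12

Answer: 12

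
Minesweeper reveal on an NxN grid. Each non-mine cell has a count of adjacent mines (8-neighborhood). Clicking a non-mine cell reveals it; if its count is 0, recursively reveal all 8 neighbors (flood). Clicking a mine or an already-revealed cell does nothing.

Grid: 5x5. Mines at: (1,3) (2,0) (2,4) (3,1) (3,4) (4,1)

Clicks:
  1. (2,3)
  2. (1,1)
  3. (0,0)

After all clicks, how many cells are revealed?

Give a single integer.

Answer: 7

Derivation:
Click 1 (2,3) count=3: revealed 1 new [(2,3)] -> total=1
Click 2 (1,1) count=1: revealed 1 new [(1,1)] -> total=2
Click 3 (0,0) count=0: revealed 5 new [(0,0) (0,1) (0,2) (1,0) (1,2)] -> total=7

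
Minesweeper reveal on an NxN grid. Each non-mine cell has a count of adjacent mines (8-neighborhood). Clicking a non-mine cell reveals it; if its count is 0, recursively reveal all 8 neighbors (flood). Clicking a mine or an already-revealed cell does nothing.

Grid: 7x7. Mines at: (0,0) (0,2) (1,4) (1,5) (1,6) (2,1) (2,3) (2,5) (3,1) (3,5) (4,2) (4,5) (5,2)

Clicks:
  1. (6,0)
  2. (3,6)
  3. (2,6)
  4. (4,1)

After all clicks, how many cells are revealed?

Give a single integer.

Click 1 (6,0) count=0: revealed 6 new [(4,0) (4,1) (5,0) (5,1) (6,0) (6,1)] -> total=6
Click 2 (3,6) count=3: revealed 1 new [(3,6)] -> total=7
Click 3 (2,6) count=4: revealed 1 new [(2,6)] -> total=8
Click 4 (4,1) count=3: revealed 0 new [(none)] -> total=8

Answer: 8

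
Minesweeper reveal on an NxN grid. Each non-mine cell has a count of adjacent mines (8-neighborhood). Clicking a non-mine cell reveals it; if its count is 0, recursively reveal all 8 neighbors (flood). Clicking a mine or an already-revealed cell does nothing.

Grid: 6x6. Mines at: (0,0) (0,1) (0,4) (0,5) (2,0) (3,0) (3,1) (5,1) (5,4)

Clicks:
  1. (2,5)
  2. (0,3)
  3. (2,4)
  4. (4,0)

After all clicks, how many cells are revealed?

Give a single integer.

Click 1 (2,5) count=0: revealed 16 new [(1,2) (1,3) (1,4) (1,5) (2,2) (2,3) (2,4) (2,5) (3,2) (3,3) (3,4) (3,5) (4,2) (4,3) (4,4) (4,5)] -> total=16
Click 2 (0,3) count=1: revealed 1 new [(0,3)] -> total=17
Click 3 (2,4) count=0: revealed 0 new [(none)] -> total=17
Click 4 (4,0) count=3: revealed 1 new [(4,0)] -> total=18

Answer: 18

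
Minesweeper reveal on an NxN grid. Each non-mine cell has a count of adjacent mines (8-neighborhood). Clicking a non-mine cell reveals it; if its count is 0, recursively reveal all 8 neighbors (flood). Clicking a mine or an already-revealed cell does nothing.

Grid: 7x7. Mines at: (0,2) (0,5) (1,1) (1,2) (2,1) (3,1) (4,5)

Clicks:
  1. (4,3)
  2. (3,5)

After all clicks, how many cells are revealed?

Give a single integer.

Answer: 33

Derivation:
Click 1 (4,3) count=0: revealed 33 new [(1,3) (1,4) (1,5) (1,6) (2,2) (2,3) (2,4) (2,5) (2,6) (3,2) (3,3) (3,4) (3,5) (3,6) (4,0) (4,1) (4,2) (4,3) (4,4) (5,0) (5,1) (5,2) (5,3) (5,4) (5,5) (5,6) (6,0) (6,1) (6,2) (6,3) (6,4) (6,5) (6,6)] -> total=33
Click 2 (3,5) count=1: revealed 0 new [(none)] -> total=33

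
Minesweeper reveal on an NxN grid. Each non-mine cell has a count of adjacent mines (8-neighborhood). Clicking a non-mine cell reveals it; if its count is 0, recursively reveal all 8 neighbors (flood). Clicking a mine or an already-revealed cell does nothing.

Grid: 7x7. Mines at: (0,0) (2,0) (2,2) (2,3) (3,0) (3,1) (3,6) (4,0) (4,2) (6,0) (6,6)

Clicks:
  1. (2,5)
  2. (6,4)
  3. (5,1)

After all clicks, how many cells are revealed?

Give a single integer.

Click 1 (2,5) count=1: revealed 1 new [(2,5)] -> total=1
Click 2 (6,4) count=0: revealed 16 new [(3,3) (3,4) (3,5) (4,3) (4,4) (4,5) (5,1) (5,2) (5,3) (5,4) (5,5) (6,1) (6,2) (6,3) (6,4) (6,5)] -> total=17
Click 3 (5,1) count=3: revealed 0 new [(none)] -> total=17

Answer: 17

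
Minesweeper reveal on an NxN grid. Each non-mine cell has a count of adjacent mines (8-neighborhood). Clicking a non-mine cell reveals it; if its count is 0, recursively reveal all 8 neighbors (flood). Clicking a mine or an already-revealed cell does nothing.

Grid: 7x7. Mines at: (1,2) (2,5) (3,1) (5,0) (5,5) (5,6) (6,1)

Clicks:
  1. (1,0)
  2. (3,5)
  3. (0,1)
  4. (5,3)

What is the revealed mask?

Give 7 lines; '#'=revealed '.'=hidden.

Answer: ##.....
##.....
#####..
..####.
..###..
..###..
..###..

Derivation:
Click 1 (1,0) count=0: revealed 6 new [(0,0) (0,1) (1,0) (1,1) (2,0) (2,1)] -> total=6
Click 2 (3,5) count=1: revealed 1 new [(3,5)] -> total=7
Click 3 (0,1) count=1: revealed 0 new [(none)] -> total=7
Click 4 (5,3) count=0: revealed 15 new [(2,2) (2,3) (2,4) (3,2) (3,3) (3,4) (4,2) (4,3) (4,4) (5,2) (5,3) (5,4) (6,2) (6,3) (6,4)] -> total=22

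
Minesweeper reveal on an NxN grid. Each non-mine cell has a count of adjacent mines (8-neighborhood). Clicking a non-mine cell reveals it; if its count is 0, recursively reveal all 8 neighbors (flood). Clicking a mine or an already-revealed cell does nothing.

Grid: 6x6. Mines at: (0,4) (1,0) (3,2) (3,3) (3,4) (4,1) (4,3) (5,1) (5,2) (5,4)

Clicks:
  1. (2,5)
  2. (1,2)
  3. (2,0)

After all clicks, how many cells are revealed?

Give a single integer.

Click 1 (2,5) count=1: revealed 1 new [(2,5)] -> total=1
Click 2 (1,2) count=0: revealed 9 new [(0,1) (0,2) (0,3) (1,1) (1,2) (1,3) (2,1) (2,2) (2,3)] -> total=10
Click 3 (2,0) count=1: revealed 1 new [(2,0)] -> total=11

Answer: 11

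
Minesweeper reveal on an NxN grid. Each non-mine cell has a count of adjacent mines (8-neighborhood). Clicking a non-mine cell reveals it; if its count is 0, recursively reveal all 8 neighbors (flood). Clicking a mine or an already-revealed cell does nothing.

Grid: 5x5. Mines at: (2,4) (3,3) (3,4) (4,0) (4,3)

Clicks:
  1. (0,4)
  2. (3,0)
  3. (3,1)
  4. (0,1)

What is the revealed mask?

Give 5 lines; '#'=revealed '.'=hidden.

Click 1 (0,4) count=0: revealed 17 new [(0,0) (0,1) (0,2) (0,3) (0,4) (1,0) (1,1) (1,2) (1,3) (1,4) (2,0) (2,1) (2,2) (2,3) (3,0) (3,1) (3,2)] -> total=17
Click 2 (3,0) count=1: revealed 0 new [(none)] -> total=17
Click 3 (3,1) count=1: revealed 0 new [(none)] -> total=17
Click 4 (0,1) count=0: revealed 0 new [(none)] -> total=17

Answer: #####
#####
####.
###..
.....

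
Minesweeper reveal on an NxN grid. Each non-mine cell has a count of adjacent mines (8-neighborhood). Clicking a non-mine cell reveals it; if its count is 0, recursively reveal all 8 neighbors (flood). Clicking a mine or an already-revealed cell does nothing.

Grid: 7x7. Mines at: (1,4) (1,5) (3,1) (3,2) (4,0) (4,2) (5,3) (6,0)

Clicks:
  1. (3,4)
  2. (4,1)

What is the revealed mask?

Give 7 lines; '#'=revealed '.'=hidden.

Click 1 (3,4) count=0: revealed 18 new [(2,3) (2,4) (2,5) (2,6) (3,3) (3,4) (3,5) (3,6) (4,3) (4,4) (4,5) (4,6) (5,4) (5,5) (5,6) (6,4) (6,5) (6,6)] -> total=18
Click 2 (4,1) count=4: revealed 1 new [(4,1)] -> total=19

Answer: .......
.......
...####
...####
.#.####
....###
....###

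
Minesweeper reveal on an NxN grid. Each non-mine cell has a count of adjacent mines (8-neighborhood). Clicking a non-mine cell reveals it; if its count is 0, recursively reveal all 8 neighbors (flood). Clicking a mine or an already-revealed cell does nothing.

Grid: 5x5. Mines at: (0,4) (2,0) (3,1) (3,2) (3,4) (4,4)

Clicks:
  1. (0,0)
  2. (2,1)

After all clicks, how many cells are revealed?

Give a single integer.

Answer: 11

Derivation:
Click 1 (0,0) count=0: revealed 11 new [(0,0) (0,1) (0,2) (0,3) (1,0) (1,1) (1,2) (1,3) (2,1) (2,2) (2,3)] -> total=11
Click 2 (2,1) count=3: revealed 0 new [(none)] -> total=11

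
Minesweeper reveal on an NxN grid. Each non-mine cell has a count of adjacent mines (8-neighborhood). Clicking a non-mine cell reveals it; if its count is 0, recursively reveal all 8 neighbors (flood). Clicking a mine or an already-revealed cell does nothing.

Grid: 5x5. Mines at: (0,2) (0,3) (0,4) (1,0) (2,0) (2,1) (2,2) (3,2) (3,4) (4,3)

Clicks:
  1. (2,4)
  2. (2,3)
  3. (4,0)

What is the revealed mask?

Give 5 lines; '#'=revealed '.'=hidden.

Click 1 (2,4) count=1: revealed 1 new [(2,4)] -> total=1
Click 2 (2,3) count=3: revealed 1 new [(2,3)] -> total=2
Click 3 (4,0) count=0: revealed 4 new [(3,0) (3,1) (4,0) (4,1)] -> total=6

Answer: .....
.....
...##
##...
##...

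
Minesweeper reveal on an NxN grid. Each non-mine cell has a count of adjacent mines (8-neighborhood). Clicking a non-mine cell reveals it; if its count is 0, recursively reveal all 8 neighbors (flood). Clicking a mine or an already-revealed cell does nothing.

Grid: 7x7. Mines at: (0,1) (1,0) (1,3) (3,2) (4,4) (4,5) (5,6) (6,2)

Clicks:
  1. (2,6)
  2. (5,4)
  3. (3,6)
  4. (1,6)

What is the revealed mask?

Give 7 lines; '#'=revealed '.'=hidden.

Click 1 (2,6) count=0: revealed 12 new [(0,4) (0,5) (0,6) (1,4) (1,5) (1,6) (2,4) (2,5) (2,6) (3,4) (3,5) (3,6)] -> total=12
Click 2 (5,4) count=2: revealed 1 new [(5,4)] -> total=13
Click 3 (3,6) count=1: revealed 0 new [(none)] -> total=13
Click 4 (1,6) count=0: revealed 0 new [(none)] -> total=13

Answer: ....###
....###
....###
....###
.......
....#..
.......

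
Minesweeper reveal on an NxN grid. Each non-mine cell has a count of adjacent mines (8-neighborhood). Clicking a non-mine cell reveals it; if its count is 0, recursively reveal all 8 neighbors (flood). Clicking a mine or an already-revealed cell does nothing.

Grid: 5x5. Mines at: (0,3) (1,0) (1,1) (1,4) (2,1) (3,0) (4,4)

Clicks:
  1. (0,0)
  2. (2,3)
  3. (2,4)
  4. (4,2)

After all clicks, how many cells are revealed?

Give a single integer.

Answer: 9

Derivation:
Click 1 (0,0) count=2: revealed 1 new [(0,0)] -> total=1
Click 2 (2,3) count=1: revealed 1 new [(2,3)] -> total=2
Click 3 (2,4) count=1: revealed 1 new [(2,4)] -> total=3
Click 4 (4,2) count=0: revealed 6 new [(3,1) (3,2) (3,3) (4,1) (4,2) (4,3)] -> total=9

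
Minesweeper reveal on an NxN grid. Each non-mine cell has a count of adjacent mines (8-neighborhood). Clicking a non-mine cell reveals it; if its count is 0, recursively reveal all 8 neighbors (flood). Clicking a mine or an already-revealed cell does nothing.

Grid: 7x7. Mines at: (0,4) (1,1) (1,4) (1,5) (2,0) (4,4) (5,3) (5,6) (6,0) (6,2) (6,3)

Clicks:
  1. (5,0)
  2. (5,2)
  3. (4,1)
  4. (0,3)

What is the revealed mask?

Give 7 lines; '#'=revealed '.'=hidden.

Answer: ...#...
.......
.###...
####...
####...
###....
.......

Derivation:
Click 1 (5,0) count=1: revealed 1 new [(5,0)] -> total=1
Click 2 (5,2) count=3: revealed 1 new [(5,2)] -> total=2
Click 3 (4,1) count=0: revealed 12 new [(2,1) (2,2) (2,3) (3,0) (3,1) (3,2) (3,3) (4,0) (4,1) (4,2) (4,3) (5,1)] -> total=14
Click 4 (0,3) count=2: revealed 1 new [(0,3)] -> total=15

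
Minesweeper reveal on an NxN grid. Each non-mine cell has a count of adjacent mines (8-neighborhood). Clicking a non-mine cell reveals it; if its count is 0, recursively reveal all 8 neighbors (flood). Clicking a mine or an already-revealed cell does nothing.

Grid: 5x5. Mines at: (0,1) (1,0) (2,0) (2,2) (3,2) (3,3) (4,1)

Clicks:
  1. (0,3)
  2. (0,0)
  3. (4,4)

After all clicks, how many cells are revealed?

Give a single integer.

Click 1 (0,3) count=0: revealed 8 new [(0,2) (0,3) (0,4) (1,2) (1,3) (1,4) (2,3) (2,4)] -> total=8
Click 2 (0,0) count=2: revealed 1 new [(0,0)] -> total=9
Click 3 (4,4) count=1: revealed 1 new [(4,4)] -> total=10

Answer: 10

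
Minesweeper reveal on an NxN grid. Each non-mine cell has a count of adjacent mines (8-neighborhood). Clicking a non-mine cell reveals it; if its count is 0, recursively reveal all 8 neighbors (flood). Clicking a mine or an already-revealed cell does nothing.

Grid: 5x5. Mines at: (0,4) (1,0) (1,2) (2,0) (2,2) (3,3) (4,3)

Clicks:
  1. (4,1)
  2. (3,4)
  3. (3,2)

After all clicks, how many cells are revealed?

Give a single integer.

Answer: 7

Derivation:
Click 1 (4,1) count=0: revealed 6 new [(3,0) (3,1) (3,2) (4,0) (4,1) (4,2)] -> total=6
Click 2 (3,4) count=2: revealed 1 new [(3,4)] -> total=7
Click 3 (3,2) count=3: revealed 0 new [(none)] -> total=7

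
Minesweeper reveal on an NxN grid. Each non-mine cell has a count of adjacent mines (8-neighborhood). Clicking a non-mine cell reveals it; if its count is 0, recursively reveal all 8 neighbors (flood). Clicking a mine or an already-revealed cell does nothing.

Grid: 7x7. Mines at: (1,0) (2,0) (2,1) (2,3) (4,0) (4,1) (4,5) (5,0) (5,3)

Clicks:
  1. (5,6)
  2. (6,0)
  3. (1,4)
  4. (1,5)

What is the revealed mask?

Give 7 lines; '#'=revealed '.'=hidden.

Answer: .######
.######
....###
....###
.......
......#
#......

Derivation:
Click 1 (5,6) count=1: revealed 1 new [(5,6)] -> total=1
Click 2 (6,0) count=1: revealed 1 new [(6,0)] -> total=2
Click 3 (1,4) count=1: revealed 1 new [(1,4)] -> total=3
Click 4 (1,5) count=0: revealed 17 new [(0,1) (0,2) (0,3) (0,4) (0,5) (0,6) (1,1) (1,2) (1,3) (1,5) (1,6) (2,4) (2,5) (2,6) (3,4) (3,5) (3,6)] -> total=20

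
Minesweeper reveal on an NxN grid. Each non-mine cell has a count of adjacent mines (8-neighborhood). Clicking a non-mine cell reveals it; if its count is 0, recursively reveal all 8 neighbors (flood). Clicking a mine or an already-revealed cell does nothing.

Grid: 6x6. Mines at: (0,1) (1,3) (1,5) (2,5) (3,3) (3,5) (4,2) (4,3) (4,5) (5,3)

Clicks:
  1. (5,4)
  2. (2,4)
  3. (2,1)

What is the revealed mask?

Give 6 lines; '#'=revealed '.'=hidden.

Click 1 (5,4) count=3: revealed 1 new [(5,4)] -> total=1
Click 2 (2,4) count=5: revealed 1 new [(2,4)] -> total=2
Click 3 (2,1) count=0: revealed 13 new [(1,0) (1,1) (1,2) (2,0) (2,1) (2,2) (3,0) (3,1) (3,2) (4,0) (4,1) (5,0) (5,1)] -> total=15

Answer: ......
###...
###.#.
###...
##....
##..#.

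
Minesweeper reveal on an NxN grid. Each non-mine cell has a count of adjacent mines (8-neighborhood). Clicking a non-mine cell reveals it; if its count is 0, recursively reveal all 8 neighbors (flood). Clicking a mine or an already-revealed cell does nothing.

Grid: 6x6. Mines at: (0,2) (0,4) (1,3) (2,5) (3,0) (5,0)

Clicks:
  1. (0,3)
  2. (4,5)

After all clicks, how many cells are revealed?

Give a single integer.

Answer: 20

Derivation:
Click 1 (0,3) count=3: revealed 1 new [(0,3)] -> total=1
Click 2 (4,5) count=0: revealed 19 new [(2,1) (2,2) (2,3) (2,4) (3,1) (3,2) (3,3) (3,4) (3,5) (4,1) (4,2) (4,3) (4,4) (4,5) (5,1) (5,2) (5,3) (5,4) (5,5)] -> total=20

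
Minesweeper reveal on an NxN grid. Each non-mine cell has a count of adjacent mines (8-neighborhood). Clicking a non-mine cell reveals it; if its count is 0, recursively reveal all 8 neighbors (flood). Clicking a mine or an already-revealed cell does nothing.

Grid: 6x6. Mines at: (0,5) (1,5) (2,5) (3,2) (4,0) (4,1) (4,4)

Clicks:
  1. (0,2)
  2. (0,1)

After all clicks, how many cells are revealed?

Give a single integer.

Click 1 (0,2) count=0: revealed 17 new [(0,0) (0,1) (0,2) (0,3) (0,4) (1,0) (1,1) (1,2) (1,3) (1,4) (2,0) (2,1) (2,2) (2,3) (2,4) (3,0) (3,1)] -> total=17
Click 2 (0,1) count=0: revealed 0 new [(none)] -> total=17

Answer: 17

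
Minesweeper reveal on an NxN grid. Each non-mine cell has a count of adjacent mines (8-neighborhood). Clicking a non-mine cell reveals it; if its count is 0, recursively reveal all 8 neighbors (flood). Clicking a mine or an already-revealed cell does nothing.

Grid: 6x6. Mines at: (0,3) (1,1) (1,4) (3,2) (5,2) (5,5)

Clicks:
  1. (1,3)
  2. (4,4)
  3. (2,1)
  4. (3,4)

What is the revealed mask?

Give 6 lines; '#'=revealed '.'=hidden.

Click 1 (1,3) count=2: revealed 1 new [(1,3)] -> total=1
Click 2 (4,4) count=1: revealed 1 new [(4,4)] -> total=2
Click 3 (2,1) count=2: revealed 1 new [(2,1)] -> total=3
Click 4 (3,4) count=0: revealed 8 new [(2,3) (2,4) (2,5) (3,3) (3,4) (3,5) (4,3) (4,5)] -> total=11

Answer: ......
...#..
.#.###
...###
...###
......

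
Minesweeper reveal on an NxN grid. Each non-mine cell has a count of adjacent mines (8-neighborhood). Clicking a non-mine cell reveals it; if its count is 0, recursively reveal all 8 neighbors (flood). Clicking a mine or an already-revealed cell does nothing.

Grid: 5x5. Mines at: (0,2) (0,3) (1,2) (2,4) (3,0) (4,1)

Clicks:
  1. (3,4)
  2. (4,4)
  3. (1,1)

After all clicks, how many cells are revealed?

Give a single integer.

Answer: 7

Derivation:
Click 1 (3,4) count=1: revealed 1 new [(3,4)] -> total=1
Click 2 (4,4) count=0: revealed 5 new [(3,2) (3,3) (4,2) (4,3) (4,4)] -> total=6
Click 3 (1,1) count=2: revealed 1 new [(1,1)] -> total=7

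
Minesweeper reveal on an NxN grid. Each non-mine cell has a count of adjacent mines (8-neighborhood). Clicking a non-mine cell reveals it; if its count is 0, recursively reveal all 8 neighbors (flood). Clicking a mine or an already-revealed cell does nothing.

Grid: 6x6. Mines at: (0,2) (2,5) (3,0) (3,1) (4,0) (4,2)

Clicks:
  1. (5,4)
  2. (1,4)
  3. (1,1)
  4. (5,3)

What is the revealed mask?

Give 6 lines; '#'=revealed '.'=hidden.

Click 1 (5,4) count=0: revealed 9 new [(3,3) (3,4) (3,5) (4,3) (4,4) (4,5) (5,3) (5,4) (5,5)] -> total=9
Click 2 (1,4) count=1: revealed 1 new [(1,4)] -> total=10
Click 3 (1,1) count=1: revealed 1 new [(1,1)] -> total=11
Click 4 (5,3) count=1: revealed 0 new [(none)] -> total=11

Answer: ......
.#..#.
......
...###
...###
...###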